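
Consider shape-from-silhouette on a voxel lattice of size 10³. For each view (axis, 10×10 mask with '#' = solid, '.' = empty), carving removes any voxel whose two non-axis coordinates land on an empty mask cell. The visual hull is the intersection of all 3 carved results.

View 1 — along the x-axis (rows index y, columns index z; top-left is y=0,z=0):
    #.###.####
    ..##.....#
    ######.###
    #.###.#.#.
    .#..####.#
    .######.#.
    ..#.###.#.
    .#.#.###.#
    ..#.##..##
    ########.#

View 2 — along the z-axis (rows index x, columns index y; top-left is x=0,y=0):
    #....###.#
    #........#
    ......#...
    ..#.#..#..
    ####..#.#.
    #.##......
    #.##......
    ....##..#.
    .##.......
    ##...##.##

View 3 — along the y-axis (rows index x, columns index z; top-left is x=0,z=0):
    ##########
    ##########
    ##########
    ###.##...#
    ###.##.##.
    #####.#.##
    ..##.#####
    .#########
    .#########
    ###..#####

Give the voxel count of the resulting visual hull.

188 voxels

initial block: 10^3 = 1000
  1. axis=0 (YZ plane), |mask|=64  ⇒  voxels=640
  2. axis=2 (XY plane), |mask|=34  ⇒  voxels=227
  3. axis=1 (XZ plane), |mask|=84  ⇒  voxels=188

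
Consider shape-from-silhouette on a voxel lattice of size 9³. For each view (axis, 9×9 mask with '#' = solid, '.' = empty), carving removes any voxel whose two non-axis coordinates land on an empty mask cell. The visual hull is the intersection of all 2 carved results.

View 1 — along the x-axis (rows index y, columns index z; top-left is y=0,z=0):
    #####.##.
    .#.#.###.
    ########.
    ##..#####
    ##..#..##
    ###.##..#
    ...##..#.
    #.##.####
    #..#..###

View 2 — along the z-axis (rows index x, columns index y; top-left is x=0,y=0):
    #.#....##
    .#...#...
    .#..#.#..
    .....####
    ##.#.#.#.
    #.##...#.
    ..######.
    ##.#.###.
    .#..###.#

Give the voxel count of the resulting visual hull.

start: 9×9×9 = 729 voxels
step 1: project along x, AND mask (53/81) → |grid| = 477
step 2: project along z, AND mask (39/81) → |grid| = 228

228 voxels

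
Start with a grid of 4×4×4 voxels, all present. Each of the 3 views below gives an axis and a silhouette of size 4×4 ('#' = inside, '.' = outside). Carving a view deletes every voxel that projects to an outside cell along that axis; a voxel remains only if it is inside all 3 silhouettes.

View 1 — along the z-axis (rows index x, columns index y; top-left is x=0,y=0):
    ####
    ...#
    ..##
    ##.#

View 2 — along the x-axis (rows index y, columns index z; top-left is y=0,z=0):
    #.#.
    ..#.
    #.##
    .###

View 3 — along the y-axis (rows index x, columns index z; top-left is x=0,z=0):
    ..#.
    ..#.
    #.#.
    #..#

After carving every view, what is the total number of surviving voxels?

remaining voxels: 10

start: 4×4×4 = 64 voxels
after view 1 [z-axis, 10 of 16 cells solid] → remaining = 40
after view 2 [x-axis, 9 of 16 cells solid] → remaining = 24
after view 3 [y-axis, 6 of 16 cells solid] → remaining = 10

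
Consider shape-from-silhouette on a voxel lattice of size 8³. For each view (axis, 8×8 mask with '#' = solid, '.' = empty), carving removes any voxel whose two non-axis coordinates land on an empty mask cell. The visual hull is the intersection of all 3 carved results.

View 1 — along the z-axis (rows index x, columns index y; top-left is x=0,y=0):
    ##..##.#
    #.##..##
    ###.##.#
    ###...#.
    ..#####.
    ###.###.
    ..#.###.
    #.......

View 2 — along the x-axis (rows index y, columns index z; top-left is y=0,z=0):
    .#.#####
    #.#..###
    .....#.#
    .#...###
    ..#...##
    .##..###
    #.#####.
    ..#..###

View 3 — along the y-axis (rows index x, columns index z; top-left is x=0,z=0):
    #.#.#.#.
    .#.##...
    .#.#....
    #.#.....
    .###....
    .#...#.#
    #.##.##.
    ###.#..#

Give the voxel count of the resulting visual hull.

remaining voxels: 56

start: 8×8×8 = 512 voxels
[1] z-view keeps 36 columns → grid now 288
[2] x-view keeps 35 columns → grid now 158
[3] y-view keeps 27 columns → grid now 56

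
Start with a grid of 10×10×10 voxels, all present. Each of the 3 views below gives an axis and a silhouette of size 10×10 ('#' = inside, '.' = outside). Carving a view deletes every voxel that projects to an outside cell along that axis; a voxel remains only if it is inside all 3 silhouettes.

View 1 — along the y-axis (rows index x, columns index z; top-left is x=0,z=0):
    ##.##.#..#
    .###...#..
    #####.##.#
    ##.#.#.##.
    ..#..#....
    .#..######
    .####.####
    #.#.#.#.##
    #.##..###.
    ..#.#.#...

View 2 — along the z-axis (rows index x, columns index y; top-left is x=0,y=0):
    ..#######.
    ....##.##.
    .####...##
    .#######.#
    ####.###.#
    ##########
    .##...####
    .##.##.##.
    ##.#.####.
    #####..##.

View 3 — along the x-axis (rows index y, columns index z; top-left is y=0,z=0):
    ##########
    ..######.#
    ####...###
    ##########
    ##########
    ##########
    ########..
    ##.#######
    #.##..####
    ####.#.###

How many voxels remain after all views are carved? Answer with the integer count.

voxel count = 328

initial block: 10^3 = 1000
V1 y: intersect with XZ mask (56 set) -- 560 left
V2 z: intersect with XY mask (69 set) -- 387 left
V3 x: intersect with YZ mask (86 set) -- 328 left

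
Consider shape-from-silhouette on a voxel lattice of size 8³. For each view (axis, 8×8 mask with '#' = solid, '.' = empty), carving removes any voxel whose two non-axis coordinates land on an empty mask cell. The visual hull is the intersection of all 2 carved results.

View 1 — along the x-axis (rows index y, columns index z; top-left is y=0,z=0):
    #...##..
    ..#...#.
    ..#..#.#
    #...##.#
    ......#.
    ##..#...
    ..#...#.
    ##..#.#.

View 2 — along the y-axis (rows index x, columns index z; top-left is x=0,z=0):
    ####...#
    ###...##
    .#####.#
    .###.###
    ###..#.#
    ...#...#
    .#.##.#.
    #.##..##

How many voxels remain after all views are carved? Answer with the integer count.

before carving: 512 voxels (8×8×8)
[1] x-view keeps 22 columns → grid now 176
[2] y-view keeps 38 columns → grid now 93

|visual hull| = 93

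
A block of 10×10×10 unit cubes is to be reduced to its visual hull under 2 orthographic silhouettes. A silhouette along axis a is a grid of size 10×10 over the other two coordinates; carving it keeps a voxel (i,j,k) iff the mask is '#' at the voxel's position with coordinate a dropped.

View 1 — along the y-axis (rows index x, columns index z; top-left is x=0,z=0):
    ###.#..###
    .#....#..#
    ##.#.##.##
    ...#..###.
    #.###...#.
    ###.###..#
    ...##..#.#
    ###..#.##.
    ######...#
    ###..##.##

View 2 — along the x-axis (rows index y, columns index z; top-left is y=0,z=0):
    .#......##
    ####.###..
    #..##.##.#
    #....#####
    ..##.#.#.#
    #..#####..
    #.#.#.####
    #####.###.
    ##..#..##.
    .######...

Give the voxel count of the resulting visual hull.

|visual hull| = 331

full grid |V| = 1000
V1 y: intersect with XZ mask (57 set) -- 570 left
V2 x: intersect with YZ mask (59 set) -- 331 left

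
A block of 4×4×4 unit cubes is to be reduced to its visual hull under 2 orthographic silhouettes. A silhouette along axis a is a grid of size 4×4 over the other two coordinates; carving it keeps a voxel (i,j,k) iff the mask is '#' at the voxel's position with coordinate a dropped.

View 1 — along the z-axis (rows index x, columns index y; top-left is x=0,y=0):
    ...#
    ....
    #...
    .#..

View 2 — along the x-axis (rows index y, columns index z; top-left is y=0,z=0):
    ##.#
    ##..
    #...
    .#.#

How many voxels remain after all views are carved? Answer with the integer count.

initial block: 4^3 = 64
after view 1 [z-axis, 3 of 16 cells solid] → remaining = 12
after view 2 [x-axis, 8 of 16 cells solid] → remaining = 7

7 voxels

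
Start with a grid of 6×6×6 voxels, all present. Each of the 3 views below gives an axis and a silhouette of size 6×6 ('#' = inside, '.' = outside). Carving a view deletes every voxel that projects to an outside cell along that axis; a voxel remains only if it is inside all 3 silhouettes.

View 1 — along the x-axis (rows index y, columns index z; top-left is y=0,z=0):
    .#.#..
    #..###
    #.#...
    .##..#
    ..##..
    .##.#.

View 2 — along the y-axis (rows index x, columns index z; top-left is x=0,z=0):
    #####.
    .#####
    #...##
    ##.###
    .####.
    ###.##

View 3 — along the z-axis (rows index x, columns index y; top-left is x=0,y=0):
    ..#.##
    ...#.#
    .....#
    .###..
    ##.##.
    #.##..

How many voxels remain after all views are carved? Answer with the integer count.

initial block: 6^3 = 216
V1 x: intersect with YZ mask (16 set) -- 96 left
V2 y: intersect with XZ mask (27 set) -- 71 left
V3 z: intersect with XY mask (16 set) -- 35 left

35 voxels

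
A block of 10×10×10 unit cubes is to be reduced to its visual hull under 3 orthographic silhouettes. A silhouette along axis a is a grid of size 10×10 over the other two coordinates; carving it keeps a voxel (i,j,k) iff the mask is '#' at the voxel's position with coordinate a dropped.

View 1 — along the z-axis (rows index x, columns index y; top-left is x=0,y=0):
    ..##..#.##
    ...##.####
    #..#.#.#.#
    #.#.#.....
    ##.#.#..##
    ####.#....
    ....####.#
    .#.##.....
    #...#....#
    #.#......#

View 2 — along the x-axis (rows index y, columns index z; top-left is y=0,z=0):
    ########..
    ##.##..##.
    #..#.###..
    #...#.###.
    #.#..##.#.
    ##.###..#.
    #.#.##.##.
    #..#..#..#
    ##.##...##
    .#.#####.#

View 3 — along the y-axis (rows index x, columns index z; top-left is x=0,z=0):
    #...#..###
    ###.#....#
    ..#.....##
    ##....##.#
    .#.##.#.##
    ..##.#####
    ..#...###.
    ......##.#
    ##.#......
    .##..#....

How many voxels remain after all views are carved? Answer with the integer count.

before carving: 1000 voxels (10×10×10)
  1. axis=2 (XY plane), |mask|=44  ⇒  voxels=440
  2. axis=0 (YZ plane), |mask|=58  ⇒  voxels=262
  3. axis=1 (XZ plane), |mask|=44  ⇒  voxels=116

remaining voxels: 116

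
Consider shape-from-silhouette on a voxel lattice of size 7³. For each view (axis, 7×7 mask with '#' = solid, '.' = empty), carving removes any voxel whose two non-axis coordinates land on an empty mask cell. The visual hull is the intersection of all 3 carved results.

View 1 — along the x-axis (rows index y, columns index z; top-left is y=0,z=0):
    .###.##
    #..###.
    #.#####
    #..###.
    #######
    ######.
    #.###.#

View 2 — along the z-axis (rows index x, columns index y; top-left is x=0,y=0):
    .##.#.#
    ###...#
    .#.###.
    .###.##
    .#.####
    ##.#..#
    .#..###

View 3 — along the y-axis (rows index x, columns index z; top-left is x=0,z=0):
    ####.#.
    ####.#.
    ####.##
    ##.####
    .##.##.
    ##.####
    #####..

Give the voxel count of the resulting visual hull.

voxel count = 115

before carving: 343 voxels (7×7×7)
carve view 1 (along x, YZ-mask fill 37/49): 259 voxels remain
carve view 2 (along z, XY-mask fill 30/49): 154 voxels remain
carve view 3 (along y, XZ-mask fill 37/49): 115 voxels remain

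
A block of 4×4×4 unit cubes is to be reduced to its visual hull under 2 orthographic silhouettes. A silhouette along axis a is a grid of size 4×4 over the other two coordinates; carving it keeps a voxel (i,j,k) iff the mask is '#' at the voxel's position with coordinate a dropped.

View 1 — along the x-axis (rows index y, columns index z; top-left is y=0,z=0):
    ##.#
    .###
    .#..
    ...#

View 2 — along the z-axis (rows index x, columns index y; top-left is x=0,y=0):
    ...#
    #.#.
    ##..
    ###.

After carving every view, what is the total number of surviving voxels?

voxel count = 18

before carving: 64 voxels (4×4×4)
after view 1 [x-axis, 8 of 16 cells solid] → remaining = 32
after view 2 [z-axis, 8 of 16 cells solid] → remaining = 18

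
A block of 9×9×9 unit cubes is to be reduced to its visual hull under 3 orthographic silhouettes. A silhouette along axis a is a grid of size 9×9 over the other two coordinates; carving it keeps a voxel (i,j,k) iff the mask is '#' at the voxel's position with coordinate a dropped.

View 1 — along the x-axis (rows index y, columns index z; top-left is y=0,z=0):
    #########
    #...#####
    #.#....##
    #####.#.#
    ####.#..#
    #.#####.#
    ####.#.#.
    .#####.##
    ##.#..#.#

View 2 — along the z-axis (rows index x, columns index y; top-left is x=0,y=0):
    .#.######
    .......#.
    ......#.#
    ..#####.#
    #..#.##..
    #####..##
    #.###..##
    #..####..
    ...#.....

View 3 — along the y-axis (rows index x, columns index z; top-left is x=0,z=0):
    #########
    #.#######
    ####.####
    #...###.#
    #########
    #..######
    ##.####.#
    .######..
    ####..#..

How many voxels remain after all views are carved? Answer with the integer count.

voxel count = 202

before carving: 729 voxels (9×9×9)
after view 1 [x-axis, 57 of 81 cells solid] → remaining = 513
after view 2 [z-axis, 39 of 81 cells solid] → remaining = 250
after view 3 [y-axis, 64 of 81 cells solid] → remaining = 202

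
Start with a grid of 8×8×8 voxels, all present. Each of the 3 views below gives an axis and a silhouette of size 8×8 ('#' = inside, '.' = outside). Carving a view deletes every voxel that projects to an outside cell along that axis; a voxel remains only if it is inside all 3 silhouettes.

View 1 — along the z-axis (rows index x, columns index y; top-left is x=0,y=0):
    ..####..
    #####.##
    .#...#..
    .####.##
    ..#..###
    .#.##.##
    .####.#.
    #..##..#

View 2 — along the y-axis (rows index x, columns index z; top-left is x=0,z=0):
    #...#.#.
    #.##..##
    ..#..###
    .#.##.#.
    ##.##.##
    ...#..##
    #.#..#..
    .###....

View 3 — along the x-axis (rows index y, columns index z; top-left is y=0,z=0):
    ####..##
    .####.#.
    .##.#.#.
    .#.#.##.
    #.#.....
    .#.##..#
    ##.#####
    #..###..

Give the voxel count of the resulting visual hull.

full grid |V| = 512
carve view 1 (along z, XY-mask fill 37/64): 296 voxels remain
carve view 2 (along y, XZ-mask fill 31/64): 145 voxels remain
carve view 3 (along x, YZ-mask fill 36/64): 82 voxels remain

remaining voxels: 82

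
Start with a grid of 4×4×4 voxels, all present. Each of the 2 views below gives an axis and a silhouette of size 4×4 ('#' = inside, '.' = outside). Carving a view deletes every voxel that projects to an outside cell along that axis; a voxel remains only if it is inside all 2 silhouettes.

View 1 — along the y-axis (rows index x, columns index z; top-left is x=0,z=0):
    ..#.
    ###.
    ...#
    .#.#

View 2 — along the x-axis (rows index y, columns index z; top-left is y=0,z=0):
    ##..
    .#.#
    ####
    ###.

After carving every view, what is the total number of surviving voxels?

19 voxels

full grid |V| = 64
[1] y-view keeps 7 columns → grid now 28
[2] x-view keeps 11 columns → grid now 19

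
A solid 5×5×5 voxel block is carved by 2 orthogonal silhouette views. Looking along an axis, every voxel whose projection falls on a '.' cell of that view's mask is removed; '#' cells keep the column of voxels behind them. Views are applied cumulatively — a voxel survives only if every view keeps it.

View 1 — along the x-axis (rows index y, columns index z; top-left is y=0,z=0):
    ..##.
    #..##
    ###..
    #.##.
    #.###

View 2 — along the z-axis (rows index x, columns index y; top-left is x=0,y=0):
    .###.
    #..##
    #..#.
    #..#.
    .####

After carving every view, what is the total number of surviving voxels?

41 voxels

start: 5×5×5 = 125 voxels
  1. axis=0 (YZ plane), |mask|=15  ⇒  voxels=75
  2. axis=2 (XY plane), |mask|=14  ⇒  voxels=41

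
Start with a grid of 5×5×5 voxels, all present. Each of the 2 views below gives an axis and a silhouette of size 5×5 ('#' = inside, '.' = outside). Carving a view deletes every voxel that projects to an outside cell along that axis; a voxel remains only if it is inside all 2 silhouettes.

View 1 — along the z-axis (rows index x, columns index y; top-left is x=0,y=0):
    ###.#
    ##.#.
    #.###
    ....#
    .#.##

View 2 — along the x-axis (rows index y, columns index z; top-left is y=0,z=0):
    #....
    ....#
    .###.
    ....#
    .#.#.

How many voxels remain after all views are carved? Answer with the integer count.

remaining voxels: 23

before carving: 125 voxels (5×5×5)
V1 z: intersect with XY mask (15 set) -- 75 left
V2 x: intersect with YZ mask (8 set) -- 23 left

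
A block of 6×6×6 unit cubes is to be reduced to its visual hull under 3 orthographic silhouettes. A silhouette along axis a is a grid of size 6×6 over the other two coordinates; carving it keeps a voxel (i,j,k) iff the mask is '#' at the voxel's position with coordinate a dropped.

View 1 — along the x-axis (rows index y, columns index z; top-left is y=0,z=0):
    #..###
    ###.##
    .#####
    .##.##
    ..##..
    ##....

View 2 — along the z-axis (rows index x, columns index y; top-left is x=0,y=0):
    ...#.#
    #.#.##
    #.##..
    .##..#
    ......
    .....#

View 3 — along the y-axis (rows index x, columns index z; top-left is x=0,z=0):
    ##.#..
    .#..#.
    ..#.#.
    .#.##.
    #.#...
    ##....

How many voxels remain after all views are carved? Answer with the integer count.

before carving: 216 voxels (6×6×6)
[1] x-view keeps 22 columns → grid now 132
[2] z-view keeps 13 columns → grid now 46
[3] y-view keeps 14 columns → grid now 20

20 voxels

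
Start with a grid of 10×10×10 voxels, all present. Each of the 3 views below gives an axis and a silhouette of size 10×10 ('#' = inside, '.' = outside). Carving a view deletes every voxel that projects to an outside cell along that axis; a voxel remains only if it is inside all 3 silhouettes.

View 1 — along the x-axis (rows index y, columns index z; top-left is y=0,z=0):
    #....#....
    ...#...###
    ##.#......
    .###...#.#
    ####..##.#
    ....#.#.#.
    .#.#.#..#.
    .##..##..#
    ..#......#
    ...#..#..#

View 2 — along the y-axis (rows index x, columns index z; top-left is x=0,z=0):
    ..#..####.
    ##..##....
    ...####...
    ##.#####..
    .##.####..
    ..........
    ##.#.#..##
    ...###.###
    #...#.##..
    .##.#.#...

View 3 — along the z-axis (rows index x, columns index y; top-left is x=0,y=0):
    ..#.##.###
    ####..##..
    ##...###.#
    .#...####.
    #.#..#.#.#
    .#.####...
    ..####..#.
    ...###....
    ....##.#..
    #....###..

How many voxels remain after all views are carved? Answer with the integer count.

|visual hull| = 80

full grid |V| = 1000
  1. axis=0 (YZ plane), |mask|=38  ⇒  voxels=380
  2. axis=1 (XZ plane), |mask|=46  ⇒  voxels=161
  3. axis=2 (XY plane), |mask|=48  ⇒  voxels=80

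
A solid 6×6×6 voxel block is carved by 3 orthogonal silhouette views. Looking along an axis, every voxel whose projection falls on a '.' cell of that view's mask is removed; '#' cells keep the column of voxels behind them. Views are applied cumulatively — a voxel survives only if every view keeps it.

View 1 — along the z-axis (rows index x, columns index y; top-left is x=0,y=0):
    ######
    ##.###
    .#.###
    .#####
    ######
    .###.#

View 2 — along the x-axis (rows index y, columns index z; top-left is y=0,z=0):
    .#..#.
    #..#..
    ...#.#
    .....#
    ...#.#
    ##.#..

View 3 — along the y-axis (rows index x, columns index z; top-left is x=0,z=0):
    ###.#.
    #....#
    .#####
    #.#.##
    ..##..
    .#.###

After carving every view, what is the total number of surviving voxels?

|visual hull| = 30

before carving: 216 voxels (6×6×6)
after view 1 [z-axis, 30 of 36 cells solid] → remaining = 180
after view 2 [x-axis, 12 of 36 cells solid] → remaining = 60
after view 3 [y-axis, 21 of 36 cells solid] → remaining = 30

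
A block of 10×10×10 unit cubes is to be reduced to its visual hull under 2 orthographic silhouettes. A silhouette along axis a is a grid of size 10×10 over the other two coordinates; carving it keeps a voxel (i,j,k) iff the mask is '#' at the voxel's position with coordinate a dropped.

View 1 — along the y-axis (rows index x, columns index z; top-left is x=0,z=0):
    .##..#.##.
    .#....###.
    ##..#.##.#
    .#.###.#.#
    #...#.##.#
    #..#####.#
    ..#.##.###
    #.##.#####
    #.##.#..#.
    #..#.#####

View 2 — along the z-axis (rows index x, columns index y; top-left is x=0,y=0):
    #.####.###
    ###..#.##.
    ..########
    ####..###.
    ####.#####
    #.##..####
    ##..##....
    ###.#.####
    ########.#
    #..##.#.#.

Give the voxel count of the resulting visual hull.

|visual hull| = 416

before carving: 1000 voxels (10×10×10)
step 1: project along y, AND mask (59/100) → |grid| = 590
step 2: project along z, AND mask (71/100) → |grid| = 416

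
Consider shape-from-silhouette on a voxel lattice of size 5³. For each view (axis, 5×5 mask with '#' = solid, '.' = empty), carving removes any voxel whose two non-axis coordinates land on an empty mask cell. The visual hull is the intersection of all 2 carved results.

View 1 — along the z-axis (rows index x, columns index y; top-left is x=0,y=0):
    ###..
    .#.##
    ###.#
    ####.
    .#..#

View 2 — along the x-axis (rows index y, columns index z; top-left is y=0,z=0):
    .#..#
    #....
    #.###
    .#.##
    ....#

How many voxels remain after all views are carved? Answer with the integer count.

|visual hull| = 32

before carving: 125 voxels (5×5×5)
V1 z: intersect with XY mask (16 set) -- 80 left
V2 x: intersect with YZ mask (11 set) -- 32 left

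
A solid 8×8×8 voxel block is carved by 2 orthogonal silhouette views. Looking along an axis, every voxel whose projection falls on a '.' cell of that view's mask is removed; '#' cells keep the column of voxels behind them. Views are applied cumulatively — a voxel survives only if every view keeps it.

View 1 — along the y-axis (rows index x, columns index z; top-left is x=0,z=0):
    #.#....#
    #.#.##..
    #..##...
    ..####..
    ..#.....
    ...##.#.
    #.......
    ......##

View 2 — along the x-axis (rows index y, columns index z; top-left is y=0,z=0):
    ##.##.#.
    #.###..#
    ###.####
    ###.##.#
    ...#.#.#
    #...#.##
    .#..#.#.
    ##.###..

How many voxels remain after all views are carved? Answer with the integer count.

before carving: 512 voxels (8×8×8)
[1] y-view keeps 21 columns → grid now 168
[2] x-view keeps 38 columns → grid now 102

voxel count = 102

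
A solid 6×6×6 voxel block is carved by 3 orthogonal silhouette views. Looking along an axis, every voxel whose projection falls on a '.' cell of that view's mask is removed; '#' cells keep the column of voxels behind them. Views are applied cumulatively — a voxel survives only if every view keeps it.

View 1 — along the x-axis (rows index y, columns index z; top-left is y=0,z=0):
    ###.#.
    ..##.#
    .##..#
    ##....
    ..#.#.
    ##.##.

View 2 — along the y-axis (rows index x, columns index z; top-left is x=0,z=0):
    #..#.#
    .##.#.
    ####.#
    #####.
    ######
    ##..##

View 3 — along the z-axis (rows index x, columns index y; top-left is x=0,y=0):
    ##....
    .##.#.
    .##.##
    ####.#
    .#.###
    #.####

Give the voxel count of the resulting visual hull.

|visual hull| = 54

start: 6×6×6 = 216 voxels
V1 x: intersect with YZ mask (18 set) -- 108 left
V2 y: intersect with XZ mask (26 set) -- 79 left
V3 z: intersect with XY mask (23 set) -- 54 left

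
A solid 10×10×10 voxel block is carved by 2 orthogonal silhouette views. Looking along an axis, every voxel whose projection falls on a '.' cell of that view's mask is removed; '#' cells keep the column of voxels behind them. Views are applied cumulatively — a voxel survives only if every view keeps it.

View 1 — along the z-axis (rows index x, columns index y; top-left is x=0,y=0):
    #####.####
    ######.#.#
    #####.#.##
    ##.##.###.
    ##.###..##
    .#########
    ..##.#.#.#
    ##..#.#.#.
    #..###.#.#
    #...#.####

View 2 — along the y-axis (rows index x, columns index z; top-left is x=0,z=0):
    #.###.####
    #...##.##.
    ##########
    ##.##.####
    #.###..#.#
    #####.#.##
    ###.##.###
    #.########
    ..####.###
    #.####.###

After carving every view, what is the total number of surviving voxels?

before carving: 1000 voxels (10×10×10)
V1 z: intersect with XY mask (70 set) -- 700 left
V2 y: intersect with XZ mask (77 set) -- 537 left

remaining voxels: 537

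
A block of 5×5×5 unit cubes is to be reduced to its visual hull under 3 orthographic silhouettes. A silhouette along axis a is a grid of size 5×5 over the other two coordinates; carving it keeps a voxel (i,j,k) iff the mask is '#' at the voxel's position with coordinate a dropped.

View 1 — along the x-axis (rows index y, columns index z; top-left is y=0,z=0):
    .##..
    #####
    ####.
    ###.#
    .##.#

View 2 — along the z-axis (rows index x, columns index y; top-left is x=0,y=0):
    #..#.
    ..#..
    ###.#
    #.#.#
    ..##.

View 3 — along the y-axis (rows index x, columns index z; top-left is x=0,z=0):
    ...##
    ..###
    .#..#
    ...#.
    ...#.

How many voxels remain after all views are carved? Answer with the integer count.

remaining voxels: 11

initial block: 5^3 = 125
V1 x: intersect with YZ mask (18 set) -- 90 left
V2 z: intersect with XY mask (12 set) -- 41 left
V3 y: intersect with XZ mask (9 set) -- 11 left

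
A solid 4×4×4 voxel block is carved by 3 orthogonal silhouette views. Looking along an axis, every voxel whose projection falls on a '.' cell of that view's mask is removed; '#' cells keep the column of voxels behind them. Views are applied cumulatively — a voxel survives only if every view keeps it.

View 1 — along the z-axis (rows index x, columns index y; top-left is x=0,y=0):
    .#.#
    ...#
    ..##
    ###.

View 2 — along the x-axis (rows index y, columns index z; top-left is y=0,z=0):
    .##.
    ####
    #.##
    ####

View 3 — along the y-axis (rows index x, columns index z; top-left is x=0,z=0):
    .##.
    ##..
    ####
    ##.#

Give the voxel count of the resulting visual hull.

|visual hull| = 19

full grid |V| = 64
carve view 1 (along z, XY-mask fill 8/16): 32 voxels remain
carve view 2 (along x, YZ-mask fill 13/16): 28 voxels remain
carve view 3 (along y, XZ-mask fill 11/16): 19 voxels remain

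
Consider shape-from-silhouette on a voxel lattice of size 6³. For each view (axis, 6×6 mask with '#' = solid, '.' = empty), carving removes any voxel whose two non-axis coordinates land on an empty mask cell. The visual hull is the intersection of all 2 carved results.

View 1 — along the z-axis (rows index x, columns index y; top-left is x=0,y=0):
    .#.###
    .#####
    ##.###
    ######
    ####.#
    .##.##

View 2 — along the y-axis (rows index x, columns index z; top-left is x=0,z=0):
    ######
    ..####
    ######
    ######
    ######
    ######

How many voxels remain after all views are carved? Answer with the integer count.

remaining voxels: 164

full grid |V| = 216
carve view 1 (along z, XY-mask fill 29/36): 174 voxels remain
carve view 2 (along y, XZ-mask fill 34/36): 164 voxels remain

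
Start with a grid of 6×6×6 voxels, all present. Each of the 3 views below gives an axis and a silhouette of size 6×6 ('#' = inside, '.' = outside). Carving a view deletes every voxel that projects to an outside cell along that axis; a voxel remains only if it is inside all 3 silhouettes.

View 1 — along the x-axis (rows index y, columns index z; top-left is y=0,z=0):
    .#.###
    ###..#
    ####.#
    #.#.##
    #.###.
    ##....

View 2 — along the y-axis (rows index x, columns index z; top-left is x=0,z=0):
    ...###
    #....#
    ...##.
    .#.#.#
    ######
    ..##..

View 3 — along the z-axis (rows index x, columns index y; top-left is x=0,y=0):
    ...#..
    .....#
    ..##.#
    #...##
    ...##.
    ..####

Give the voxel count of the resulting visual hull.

start: 6×6×6 = 216 voxels
carve view 1 (along x, YZ-mask fill 23/36): 138 voxels remain
carve view 2 (along y, XZ-mask fill 18/36): 66 voxels remain
carve view 3 (along z, XY-mask fill 14/36): 23 voxels remain

23 voxels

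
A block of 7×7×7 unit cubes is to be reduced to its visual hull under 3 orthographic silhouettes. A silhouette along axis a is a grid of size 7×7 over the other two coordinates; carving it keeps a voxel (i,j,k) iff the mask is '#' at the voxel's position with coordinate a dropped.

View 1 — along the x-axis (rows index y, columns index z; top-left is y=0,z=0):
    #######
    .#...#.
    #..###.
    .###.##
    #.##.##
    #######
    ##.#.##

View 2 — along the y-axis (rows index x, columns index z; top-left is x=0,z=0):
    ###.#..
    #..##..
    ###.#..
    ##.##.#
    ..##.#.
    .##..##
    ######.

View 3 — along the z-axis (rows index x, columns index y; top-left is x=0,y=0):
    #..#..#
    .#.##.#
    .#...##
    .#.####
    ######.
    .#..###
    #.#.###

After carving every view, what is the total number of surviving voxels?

voxel count = 87

before carving: 343 voxels (7×7×7)
step 1: project along x, AND mask (35/49) → |grid| = 245
step 2: project along y, AND mask (29/49) → |grid| = 140
step 3: project along z, AND mask (30/49) → |grid| = 87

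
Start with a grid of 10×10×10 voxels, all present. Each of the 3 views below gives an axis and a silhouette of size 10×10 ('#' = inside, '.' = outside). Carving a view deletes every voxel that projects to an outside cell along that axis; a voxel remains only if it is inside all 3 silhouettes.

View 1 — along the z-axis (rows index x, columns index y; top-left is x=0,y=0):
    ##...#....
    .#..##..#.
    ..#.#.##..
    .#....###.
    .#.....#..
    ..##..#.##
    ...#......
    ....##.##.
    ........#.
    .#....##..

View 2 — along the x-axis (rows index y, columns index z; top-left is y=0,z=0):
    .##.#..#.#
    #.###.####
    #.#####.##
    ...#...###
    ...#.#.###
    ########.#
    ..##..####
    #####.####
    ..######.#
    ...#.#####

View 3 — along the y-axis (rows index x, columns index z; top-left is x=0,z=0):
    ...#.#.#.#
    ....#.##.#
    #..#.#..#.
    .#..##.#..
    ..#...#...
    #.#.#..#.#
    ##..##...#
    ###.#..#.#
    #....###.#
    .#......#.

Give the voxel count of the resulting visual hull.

before carving: 1000 voxels (10×10×10)
V1 z: intersect with XY mask (31 set) -- 310 left
V2 x: intersect with YZ mask (67 set) -- 221 left
V3 y: intersect with XZ mask (41 set) -- 90 left

remaining voxels: 90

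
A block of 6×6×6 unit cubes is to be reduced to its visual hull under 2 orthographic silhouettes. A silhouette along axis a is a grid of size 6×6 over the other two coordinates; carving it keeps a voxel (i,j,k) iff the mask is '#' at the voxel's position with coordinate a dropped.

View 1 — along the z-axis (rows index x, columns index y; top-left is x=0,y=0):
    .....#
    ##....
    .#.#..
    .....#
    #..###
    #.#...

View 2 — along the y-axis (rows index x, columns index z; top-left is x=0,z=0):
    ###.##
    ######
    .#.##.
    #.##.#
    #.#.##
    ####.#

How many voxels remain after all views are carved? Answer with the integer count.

initial block: 6^3 = 216
[1] z-view keeps 12 columns → grid now 72
[2] y-view keeps 27 columns → grid now 53

|visual hull| = 53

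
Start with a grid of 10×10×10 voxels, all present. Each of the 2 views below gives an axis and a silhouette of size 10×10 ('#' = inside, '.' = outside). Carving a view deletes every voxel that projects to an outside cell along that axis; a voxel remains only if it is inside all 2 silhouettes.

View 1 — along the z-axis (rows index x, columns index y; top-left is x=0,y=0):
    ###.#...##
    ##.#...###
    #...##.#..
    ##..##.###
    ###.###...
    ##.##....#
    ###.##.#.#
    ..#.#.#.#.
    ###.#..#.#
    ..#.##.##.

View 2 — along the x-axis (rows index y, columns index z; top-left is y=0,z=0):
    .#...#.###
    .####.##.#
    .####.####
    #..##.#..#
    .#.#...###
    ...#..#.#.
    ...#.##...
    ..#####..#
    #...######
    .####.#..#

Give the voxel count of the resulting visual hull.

remaining voxels: 320

initial block: 10^3 = 1000
step 1: project along z, AND mask (56/100) → |grid| = 560
step 2: project along x, AND mask (55/100) → |grid| = 320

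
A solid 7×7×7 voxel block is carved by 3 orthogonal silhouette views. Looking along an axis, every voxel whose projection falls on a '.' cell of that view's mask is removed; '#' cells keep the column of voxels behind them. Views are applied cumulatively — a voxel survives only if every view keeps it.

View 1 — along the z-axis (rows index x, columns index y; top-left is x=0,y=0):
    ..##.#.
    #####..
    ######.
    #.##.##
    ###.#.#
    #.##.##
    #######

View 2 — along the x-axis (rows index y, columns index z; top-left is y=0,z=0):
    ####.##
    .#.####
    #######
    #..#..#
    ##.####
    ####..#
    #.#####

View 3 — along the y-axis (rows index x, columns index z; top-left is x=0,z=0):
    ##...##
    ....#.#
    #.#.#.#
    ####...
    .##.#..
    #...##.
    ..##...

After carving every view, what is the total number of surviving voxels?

full grid |V| = 343
step 1: project along z, AND mask (36/49) → |grid| = 252
step 2: project along x, AND mask (38/49) → |grid| = 196
step 3: project along y, AND mask (22/49) → |grid| = 83

|visual hull| = 83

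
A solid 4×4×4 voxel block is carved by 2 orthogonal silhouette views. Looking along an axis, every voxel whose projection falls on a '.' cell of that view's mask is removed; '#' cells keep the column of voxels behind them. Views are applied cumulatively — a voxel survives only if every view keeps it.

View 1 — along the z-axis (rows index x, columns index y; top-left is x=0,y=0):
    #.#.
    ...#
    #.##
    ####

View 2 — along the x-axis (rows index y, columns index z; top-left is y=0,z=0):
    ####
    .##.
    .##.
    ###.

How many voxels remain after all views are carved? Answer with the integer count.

29 voxels

full grid |V| = 64
after view 1 [z-axis, 10 of 16 cells solid] → remaining = 40
after view 2 [x-axis, 11 of 16 cells solid] → remaining = 29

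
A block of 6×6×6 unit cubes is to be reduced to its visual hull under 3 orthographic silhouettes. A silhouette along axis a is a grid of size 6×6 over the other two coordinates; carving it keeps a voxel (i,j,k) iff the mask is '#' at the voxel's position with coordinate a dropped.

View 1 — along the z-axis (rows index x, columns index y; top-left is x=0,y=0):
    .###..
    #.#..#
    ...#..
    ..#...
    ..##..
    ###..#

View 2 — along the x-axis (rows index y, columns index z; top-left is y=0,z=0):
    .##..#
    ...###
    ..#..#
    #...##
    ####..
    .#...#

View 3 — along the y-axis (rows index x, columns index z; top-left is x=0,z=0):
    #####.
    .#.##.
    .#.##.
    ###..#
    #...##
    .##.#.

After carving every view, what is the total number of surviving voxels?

full grid |V| = 216
V1 z: intersect with XY mask (14 set) -- 84 left
V2 x: intersect with YZ mask (17 set) -- 35 left
V3 y: intersect with XZ mask (21 set) -- 19 left

|visual hull| = 19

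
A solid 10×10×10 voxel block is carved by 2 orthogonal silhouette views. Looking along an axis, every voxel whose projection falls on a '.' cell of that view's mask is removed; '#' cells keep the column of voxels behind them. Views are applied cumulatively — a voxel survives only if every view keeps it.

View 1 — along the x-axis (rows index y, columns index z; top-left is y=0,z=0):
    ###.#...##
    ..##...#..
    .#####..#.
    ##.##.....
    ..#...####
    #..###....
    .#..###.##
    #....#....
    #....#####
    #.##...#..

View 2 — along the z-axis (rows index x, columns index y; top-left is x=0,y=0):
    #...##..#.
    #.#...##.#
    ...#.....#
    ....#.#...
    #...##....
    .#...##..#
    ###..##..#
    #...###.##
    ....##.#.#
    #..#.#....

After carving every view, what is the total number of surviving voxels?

before carving: 1000 voxels (10×10×10)
[1] x-view keeps 46 columns → grid now 460
[2] z-view keeps 39 columns → grid now 185

remaining voxels: 185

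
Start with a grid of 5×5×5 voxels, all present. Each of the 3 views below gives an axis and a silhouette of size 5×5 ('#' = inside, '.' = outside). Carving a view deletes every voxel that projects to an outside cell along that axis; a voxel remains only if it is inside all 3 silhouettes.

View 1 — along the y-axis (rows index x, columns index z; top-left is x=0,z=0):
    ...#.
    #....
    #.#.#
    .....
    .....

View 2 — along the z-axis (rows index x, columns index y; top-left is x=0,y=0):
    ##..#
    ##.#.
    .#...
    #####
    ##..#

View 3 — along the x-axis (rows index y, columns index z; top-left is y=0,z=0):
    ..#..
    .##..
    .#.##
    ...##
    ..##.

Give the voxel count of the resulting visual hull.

full grid |V| = 125
[1] y-view keeps 5 columns → grid now 25
[2] z-view keeps 15 columns → grid now 9
[3] x-view keeps 10 columns → grid now 2

|visual hull| = 2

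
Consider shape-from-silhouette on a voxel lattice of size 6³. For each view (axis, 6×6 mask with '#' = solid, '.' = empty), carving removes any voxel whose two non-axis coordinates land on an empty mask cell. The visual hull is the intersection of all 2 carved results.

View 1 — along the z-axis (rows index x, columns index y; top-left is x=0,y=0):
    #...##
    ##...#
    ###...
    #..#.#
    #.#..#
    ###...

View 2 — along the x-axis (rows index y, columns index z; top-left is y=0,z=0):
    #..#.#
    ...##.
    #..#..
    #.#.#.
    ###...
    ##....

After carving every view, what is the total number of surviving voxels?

full grid |V| = 216
step 1: project along z, AND mask (18/36) → |grid| = 108
step 2: project along x, AND mask (15/36) → |grid| = 44

remaining voxels: 44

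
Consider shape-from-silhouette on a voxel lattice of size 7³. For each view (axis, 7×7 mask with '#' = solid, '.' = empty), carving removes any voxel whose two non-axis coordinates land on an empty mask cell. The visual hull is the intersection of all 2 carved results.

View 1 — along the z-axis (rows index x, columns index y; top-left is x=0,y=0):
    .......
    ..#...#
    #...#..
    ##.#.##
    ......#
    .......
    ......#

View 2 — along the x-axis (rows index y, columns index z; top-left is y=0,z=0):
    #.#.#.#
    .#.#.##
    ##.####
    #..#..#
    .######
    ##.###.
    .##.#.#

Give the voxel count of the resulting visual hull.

48 voxels

initial block: 7^3 = 343
step 1: project along z, AND mask (11/49) → |grid| = 77
step 2: project along x, AND mask (32/49) → |grid| = 48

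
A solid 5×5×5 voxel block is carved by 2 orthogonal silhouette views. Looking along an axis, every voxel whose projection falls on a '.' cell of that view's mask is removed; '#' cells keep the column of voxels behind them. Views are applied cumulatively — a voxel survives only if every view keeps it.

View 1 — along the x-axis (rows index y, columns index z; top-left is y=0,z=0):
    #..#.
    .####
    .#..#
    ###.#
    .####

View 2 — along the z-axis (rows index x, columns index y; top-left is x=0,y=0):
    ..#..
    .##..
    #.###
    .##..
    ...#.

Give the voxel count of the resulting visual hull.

30 voxels

start: 5×5×5 = 125 voxels
carve view 1 (along x, YZ-mask fill 16/25): 80 voxels remain
carve view 2 (along z, XY-mask fill 10/25): 30 voxels remain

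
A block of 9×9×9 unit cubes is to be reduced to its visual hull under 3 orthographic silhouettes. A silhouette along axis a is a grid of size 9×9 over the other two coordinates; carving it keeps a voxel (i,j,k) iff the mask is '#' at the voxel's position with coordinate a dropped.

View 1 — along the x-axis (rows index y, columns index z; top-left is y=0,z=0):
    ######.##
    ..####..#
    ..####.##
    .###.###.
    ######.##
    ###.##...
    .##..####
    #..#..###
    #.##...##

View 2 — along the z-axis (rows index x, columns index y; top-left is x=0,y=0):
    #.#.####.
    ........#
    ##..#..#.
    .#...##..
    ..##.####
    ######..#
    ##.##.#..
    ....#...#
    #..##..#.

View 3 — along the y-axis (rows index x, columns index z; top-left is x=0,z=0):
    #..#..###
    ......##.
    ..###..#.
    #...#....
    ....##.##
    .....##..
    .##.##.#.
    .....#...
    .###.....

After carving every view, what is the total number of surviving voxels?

start: 9×9×9 = 729 voxels
  1. axis=0 (YZ plane), |mask|=54  ⇒  voxels=486
  2. axis=2 (XY plane), |mask|=38  ⇒  voxels=234
  3. axis=1 (XZ plane), |mask|=28  ⇒  voxels=91

|visual hull| = 91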